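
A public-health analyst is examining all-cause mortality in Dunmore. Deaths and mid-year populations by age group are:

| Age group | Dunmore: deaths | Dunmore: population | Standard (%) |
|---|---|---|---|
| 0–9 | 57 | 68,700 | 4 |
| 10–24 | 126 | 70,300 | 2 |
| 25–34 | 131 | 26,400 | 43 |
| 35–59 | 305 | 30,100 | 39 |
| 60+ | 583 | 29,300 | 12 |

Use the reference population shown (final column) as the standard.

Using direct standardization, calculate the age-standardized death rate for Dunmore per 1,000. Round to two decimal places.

Age-specific rates per 1,000 for Dunmore: 0.830, 1.792, 4.962, 10.133, 19.898.
Standard weights: 0.04, 0.02, 0.43, 0.39, 0.12.
Standardized rate: 0.0400×0.830 + 0.0200×1.792 + 0.4300×4.962 + 0.3900×10.133 + 0.1200×19.898 = 8.5423 per 1,000.

8.54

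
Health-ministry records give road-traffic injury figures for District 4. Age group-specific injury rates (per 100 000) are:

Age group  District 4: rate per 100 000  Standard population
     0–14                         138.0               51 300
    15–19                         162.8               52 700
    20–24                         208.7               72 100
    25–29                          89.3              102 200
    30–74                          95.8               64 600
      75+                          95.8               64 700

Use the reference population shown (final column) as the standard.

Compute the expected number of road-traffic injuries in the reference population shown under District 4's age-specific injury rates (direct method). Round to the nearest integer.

Expected road-traffic injuries = Σ (standard pop × age-specific rate ÷ 100 000)
= 51 300×138.0/100 000 + 52 700×162.8/100 000 + 72 100×208.7/100 000 + 102 200×89.3/100 000 + 64 600×95.8/100 000 + 64 700×95.8/100 000
= 70.79 + 85.80 + 150.47 + 91.26 + 61.89 + 61.98 = 522.20.

522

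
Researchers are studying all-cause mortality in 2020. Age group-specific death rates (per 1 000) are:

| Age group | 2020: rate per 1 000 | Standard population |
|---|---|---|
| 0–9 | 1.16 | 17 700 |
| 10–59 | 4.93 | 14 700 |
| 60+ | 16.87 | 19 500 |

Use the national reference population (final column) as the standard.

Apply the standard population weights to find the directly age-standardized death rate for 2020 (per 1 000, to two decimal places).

8.13

Standard total = 51 900; weights = 0.3410, 0.2832, 0.3757.
Standardized rate: 0.3410×1.16 + 0.2832×4.93 + 0.3757×16.87 = 8.1304 per 1 000.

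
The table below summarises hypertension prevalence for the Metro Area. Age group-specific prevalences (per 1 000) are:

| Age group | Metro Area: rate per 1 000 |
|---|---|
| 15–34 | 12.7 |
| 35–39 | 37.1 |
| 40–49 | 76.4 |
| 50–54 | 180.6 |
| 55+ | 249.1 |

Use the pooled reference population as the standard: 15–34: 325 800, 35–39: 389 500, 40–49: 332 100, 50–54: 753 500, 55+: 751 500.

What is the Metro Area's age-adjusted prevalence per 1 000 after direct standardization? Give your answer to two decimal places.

Standard total = 2 552 400; weights = 0.1276, 0.1526, 0.1301, 0.2952, 0.2944.
Standardized rate: 0.1276×12.7 + 0.1526×37.1 + 0.1301×76.4 + 0.2952×180.6 + 0.2944×249.1 = 143.8808 per 1 000.

143.88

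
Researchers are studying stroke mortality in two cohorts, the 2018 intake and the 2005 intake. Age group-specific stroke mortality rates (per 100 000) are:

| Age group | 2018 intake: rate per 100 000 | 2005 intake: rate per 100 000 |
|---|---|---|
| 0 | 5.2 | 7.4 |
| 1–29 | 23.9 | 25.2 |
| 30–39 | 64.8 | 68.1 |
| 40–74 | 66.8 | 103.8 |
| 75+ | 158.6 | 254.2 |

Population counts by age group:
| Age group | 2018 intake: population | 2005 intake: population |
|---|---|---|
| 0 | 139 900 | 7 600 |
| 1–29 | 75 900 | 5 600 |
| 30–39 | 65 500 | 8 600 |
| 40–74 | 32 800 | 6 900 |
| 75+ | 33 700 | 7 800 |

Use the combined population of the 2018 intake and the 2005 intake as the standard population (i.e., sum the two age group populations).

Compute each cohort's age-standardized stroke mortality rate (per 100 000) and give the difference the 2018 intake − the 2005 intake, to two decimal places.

Combined standard total = 384 300; weights = 0.3838, 0.2121, 0.1928, 0.1033, 0.1080.
The 2018 intake: 0.3838×5.2 + 0.2121×23.9 + 0.1928×64.8 + 0.1033×66.8 + 0.1080×158.6 = 43.5868 per 100 000.
The 2005 intake: 0.3838×7.4 + 0.2121×25.2 + 0.1928×68.1 + 0.1033×103.8 + 0.1080×254.2 = 59.4891 per 100 000.
Difference = 43.5868 − 59.4891 = -15.9024.

-15.90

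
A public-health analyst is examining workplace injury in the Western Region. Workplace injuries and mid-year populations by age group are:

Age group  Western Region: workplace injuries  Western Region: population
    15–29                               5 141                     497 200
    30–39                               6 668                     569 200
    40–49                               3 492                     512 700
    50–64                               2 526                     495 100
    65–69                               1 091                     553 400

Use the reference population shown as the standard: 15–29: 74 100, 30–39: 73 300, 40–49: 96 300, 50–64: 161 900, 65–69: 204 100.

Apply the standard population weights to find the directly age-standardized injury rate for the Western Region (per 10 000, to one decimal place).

57.6

Age-specific rates per 10 000 for the Western Region: 103.40, 117.15, 68.11, 51.02, 19.71.
Standard total = 609 700; weights = 0.1215, 0.1202, 0.1579, 0.2655, 0.3348.
Standardized rate: 0.1215×103.40 + 0.1202×117.15 + 0.1579×68.11 + 0.2655×51.02 + 0.3348×19.71 = 57.5555 per 10 000.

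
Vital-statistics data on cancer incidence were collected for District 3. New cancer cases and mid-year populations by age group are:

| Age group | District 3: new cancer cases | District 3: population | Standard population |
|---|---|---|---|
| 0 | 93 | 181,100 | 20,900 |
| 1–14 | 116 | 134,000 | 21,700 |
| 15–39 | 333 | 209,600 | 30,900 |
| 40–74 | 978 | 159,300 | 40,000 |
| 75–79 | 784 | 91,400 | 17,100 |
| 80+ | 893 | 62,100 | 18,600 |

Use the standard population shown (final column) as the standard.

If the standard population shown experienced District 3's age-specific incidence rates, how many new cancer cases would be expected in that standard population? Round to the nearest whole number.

738

Age-specific rates per 100,000 for District 3: 51.35, 86.57, 158.87, 613.94, 857.77, 1438.00.
Expected new cancer cases = Σ (standard pop × age-specific rate ÷ 100,000)
= 20,900×51.35/100,000 + 21,700×86.57/100,000 + 30,900×158.87/100,000 + 40,000×613.94/100,000 + 17,100×857.77/100,000 + 18,600×1438.00/100,000
= 10.73 + 18.79 + 49.09 + 245.57 + 146.68 + 267.47 = 738.33.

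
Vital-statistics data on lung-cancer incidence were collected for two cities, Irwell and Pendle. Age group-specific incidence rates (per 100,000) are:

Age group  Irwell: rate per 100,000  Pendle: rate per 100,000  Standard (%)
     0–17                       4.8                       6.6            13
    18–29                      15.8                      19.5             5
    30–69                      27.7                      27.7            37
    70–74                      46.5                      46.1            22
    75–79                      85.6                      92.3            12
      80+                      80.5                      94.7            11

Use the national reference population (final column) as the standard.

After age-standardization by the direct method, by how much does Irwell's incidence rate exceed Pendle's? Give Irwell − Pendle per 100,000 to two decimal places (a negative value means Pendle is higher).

Standard weights: 0.13, 0.05, 0.37, 0.22, 0.12, 0.11.
Irwell: 0.1300×4.8 + 0.0500×15.8 + 0.3700×27.7 + 0.2200×46.5 + 0.1200×85.6 + 0.1100×80.5 = 41.0200 per 100,000.
Pendle: 0.1300×6.6 + 0.0500×19.5 + 0.3700×27.7 + 0.2200×46.1 + 0.1200×92.3 + 0.1100×94.7 = 43.7170 per 100,000.
Difference = 41.0200 − 43.7170 = -2.6970.

-2.70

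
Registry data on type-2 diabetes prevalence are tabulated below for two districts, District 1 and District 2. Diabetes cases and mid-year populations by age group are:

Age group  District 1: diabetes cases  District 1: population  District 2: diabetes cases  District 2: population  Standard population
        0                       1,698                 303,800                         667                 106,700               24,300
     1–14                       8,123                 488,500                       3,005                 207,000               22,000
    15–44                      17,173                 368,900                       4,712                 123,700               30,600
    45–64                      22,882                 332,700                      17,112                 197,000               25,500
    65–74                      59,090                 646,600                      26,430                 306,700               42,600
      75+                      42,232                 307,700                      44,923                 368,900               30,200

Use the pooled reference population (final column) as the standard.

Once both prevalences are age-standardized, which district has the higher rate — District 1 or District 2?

District 1

Age-specific rates per 1,000 for District 1: 5.589, 16.628, 46.552, 68.777, 91.386, 137.251.
For District 2: 6.251, 14.517, 38.092, 86.863, 86.175, 121.776.
Standard total = 175,200; weights = 0.1387, 0.1256, 0.1747, 0.1455, 0.2432, 0.1724.
District 1: 0.1387×5.589 + 0.1256×16.628 + 0.1747×46.552 + 0.1455×68.777 + 0.2432×91.386 + 0.1724×137.251 = 66.8832 per 1,000.
District 2: 0.1387×6.251 + 0.1256×14.517 + 0.1747×38.092 + 0.1455×86.863 + 0.2432×86.175 + 0.1724×121.776 = 63.9303 per 1,000.
The crude rates (61.76 vs 73.93) would put District 2 higher, but that reflects its age composition; once standardized to a common age structure, District 1 has the higher underlying rate.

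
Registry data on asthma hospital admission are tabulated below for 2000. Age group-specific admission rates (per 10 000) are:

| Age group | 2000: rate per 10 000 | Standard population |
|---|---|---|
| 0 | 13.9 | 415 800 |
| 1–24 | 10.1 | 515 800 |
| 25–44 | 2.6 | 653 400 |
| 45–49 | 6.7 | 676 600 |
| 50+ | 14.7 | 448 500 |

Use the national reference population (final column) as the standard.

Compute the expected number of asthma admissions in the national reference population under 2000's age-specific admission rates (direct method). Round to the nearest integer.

2381

Expected asthma admissions = Σ (standard pop × age-specific rate ÷ 10 000)
= 415 800×13.9/10 000 + 515 800×10.1/10 000 + 653 400×2.6/10 000 + 676 600×6.7/10 000 + 448 500×14.7/10 000
= 577.96 + 520.96 + 169.88 + 453.32 + 659.29 = 2381.42.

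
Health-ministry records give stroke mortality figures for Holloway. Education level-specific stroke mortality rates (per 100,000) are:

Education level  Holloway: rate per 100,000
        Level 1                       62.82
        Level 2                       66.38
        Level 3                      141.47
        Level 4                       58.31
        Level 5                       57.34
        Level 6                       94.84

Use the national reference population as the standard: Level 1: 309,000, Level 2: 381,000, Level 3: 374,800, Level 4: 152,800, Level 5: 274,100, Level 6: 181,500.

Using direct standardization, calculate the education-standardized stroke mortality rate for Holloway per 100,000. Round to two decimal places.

83.41

Standard total = 1,673,200; weights = 0.1847, 0.2277, 0.2240, 0.0913, 0.1638, 0.1085.
Standardized rate: 0.1847×62.82 + 0.2277×66.38 + 0.2240×141.47 + 0.0913×58.31 + 0.1638×57.34 + 0.1085×94.84 = 83.4122 per 100,000.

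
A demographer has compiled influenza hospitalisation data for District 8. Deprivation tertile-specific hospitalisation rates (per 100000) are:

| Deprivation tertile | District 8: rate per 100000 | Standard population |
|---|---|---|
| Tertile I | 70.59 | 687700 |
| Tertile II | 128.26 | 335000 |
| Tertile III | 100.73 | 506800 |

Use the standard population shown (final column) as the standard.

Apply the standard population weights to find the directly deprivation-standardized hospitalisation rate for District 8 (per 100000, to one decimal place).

Standard total = 1529500; weights = 0.4496, 0.2190, 0.3314.
Standardized rate: 0.4496×70.59 + 0.2190×128.26 + 0.3314×100.73 = 93.2081 per 100000.

93.2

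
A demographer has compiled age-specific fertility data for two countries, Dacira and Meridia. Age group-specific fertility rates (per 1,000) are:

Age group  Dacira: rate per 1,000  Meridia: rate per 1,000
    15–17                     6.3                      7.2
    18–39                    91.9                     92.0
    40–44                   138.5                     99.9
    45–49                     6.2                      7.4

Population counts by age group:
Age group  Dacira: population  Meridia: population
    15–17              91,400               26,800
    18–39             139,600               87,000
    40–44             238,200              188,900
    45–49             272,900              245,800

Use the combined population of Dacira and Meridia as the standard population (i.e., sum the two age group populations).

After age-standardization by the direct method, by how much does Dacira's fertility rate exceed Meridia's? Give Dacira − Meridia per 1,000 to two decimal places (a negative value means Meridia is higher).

Combined standard total = 1,290,600; weights = 0.0916, 0.1756, 0.3309, 0.4019.
Dacira: 0.0916×6.3 + 0.1756×91.9 + 0.3309×138.5 + 0.4019×6.2 = 65.0383 per 1,000.
Meridia: 0.0916×7.2 + 0.1756×92.0 + 0.3309×99.9 + 0.4019×7.4 = 52.8467 per 1,000.
Difference = 65.0383 − 52.8467 = 12.1917.

12.19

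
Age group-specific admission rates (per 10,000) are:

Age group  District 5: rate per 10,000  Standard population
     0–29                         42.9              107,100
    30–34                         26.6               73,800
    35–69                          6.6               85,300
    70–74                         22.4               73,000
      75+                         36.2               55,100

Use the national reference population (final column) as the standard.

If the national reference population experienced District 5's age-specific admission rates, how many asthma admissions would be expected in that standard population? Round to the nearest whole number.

1075

Expected asthma admissions = Σ (standard pop × age-specific rate ÷ 10,000)
= 107,100×42.9/10,000 + 73,800×26.6/10,000 + 85,300×6.6/10,000 + 73,000×22.4/10,000 + 55,100×36.2/10,000
= 459.46 + 196.31 + 56.30 + 163.52 + 199.46 = 1075.05.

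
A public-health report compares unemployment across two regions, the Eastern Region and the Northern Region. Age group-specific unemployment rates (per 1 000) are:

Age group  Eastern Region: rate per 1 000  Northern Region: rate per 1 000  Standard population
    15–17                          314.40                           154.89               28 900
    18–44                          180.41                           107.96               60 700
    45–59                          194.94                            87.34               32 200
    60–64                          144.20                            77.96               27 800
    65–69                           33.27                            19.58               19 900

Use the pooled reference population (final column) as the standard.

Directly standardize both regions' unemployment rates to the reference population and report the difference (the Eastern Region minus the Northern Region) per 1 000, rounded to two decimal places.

Standard total = 169 500; weights = 0.1705, 0.3581, 0.1900, 0.1640, 0.1174.
The Eastern Region: 0.1705×314.40 + 0.3581×180.41 + 0.1900×194.94 + 0.1640×144.20 + 0.1174×33.27 = 182.8021 per 1 000.
The Northern Region: 0.1705×154.89 + 0.3581×107.96 + 0.1900×87.34 + 0.1640×77.96 + 0.1174×19.58 = 96.7479 per 1 000.
Difference = 182.8021 − 96.7479 = 86.0541.

86.05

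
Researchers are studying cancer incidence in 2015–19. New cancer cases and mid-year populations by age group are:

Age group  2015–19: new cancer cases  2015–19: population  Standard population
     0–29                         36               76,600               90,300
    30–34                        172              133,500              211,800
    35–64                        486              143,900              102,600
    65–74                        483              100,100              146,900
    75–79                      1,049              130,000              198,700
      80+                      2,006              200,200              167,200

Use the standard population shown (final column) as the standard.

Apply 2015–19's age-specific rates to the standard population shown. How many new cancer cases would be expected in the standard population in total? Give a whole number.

4649

Age-specific rates per 100,000 for 2015–19: 47.00, 128.84, 337.73, 482.52, 806.92, 1002.00.
Expected new cancer cases = Σ (standard pop × age-specific rate ÷ 100,000)
= 90,300×47.00/100,000 + 211,800×128.84/100,000 + 102,600×337.73/100,000 + 146,900×482.52/100,000 + 198,700×806.92/100,000 + 167,200×1002.00/100,000
= 42.44 + 272.88 + 346.52 + 708.82 + 1603.36 + 1675.34 = 4649.35.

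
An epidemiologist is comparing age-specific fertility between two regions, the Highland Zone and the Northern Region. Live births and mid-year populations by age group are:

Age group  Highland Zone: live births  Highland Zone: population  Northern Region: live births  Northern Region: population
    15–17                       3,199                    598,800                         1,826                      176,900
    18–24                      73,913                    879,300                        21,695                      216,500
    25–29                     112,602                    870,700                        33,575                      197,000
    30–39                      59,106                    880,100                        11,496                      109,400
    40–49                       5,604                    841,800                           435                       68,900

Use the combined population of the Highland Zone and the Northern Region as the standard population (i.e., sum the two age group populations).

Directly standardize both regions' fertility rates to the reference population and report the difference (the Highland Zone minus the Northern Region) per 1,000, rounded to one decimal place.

-21.2

Age-specific rates per 1,000 for the Highland Zone: 5.342, 84.059, 129.324, 67.158, 6.657.
For the Northern Region: 10.322, 100.208, 170.431, 105.082, 6.313.
Combined standard total = 4,839,400; weights = 0.1603, 0.2264, 0.2206, 0.2045, 0.1882.
The Highland Zone: 0.1603×5.342 + 0.2264×84.059 + 0.2206×129.324 + 0.2045×67.158 + 0.1882×6.657 = 63.4067 per 1,000.
The Northern Region: 0.1603×10.322 + 0.2264×100.208 + 0.2206×170.431 + 0.2045×105.082 + 0.1882×6.313 = 84.6206 per 1,000.
Difference = 63.4067 − 84.6206 = -21.2139.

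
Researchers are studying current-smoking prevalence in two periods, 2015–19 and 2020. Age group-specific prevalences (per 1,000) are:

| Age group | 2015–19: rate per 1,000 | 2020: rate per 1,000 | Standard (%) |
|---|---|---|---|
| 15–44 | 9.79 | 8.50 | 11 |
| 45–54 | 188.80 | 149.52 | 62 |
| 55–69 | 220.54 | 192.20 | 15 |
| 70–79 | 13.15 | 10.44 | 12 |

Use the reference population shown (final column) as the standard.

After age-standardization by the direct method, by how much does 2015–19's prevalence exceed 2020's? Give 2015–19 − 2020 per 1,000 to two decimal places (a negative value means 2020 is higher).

29.07

Standard weights: 0.11, 0.62, 0.15, 0.12.
2015–19: 0.1100×9.79 + 0.6200×188.80 + 0.1500×220.54 + 0.1200×13.15 = 152.7919 per 1,000.
2020: 0.1100×8.50 + 0.6200×149.52 + 0.1500×192.20 + 0.1200×10.44 = 123.7202 per 1,000.
Difference = 152.7919 − 123.7202 = 29.0717.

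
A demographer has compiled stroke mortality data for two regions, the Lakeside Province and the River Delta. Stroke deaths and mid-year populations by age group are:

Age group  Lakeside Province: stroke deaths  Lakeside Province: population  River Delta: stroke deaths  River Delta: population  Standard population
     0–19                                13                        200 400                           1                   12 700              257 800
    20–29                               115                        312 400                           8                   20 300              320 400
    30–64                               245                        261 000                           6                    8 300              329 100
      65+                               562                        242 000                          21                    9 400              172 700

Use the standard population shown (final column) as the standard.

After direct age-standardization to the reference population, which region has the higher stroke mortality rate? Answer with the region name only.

Lakeside Province

Age-specific rates per 100 000 for the Lakeside Province: 6.49, 36.81, 93.87, 232.23.
For the River Delta: 7.87, 39.41, 72.29, 223.40.
Standard total = 1 080 000; weights = 0.2387, 0.2967, 0.3047, 0.1599.
The Lakeside Province: 0.2387×6.49 + 0.2967×36.81 + 0.3047×93.87 + 0.1599×232.23 = 78.2090 per 100 000.
The River Delta: 0.2387×7.87 + 0.2967×39.41 + 0.3047×72.29 + 0.1599×223.40 = 71.3230 per 100 000.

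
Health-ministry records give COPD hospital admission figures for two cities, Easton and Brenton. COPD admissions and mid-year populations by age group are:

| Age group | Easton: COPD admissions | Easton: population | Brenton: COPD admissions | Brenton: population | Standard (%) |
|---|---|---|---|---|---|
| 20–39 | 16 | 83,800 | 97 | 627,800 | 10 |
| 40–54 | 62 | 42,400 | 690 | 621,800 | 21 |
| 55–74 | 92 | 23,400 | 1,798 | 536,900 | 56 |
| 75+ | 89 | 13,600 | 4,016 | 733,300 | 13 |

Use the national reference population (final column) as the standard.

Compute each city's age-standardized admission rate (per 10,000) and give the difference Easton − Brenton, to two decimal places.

5.43

Age-specific rates per 10,000 for Easton: 1.91, 14.62, 39.32, 65.44.
For Brenton: 1.55, 11.10, 33.49, 54.77.
Standard weights: 0.10, 0.21, 0.56, 0.13.
Easton: 0.1000×1.91 + 0.2100×14.62 + 0.5600×39.32 + 0.1300×65.44 = 33.7861 per 10,000.
Brenton: 0.1000×1.55 + 0.2100×11.10 + 0.5600×33.49 + 0.1300×54.77 = 28.3580 per 10,000.
Difference = 33.7861 − 28.3580 = 5.4281.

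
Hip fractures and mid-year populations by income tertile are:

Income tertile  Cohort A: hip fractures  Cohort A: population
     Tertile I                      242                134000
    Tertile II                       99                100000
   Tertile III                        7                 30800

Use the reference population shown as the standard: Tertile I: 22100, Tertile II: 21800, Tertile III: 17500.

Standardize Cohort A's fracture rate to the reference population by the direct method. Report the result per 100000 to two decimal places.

Income-specific rates per 100000 for Cohort A: 180.60, 99.00, 22.73.
Standard total = 61400; weights = 0.3599, 0.3550, 0.2850.
Standardized rate: 0.3599×180.60 + 0.3550×99.00 + 0.2850×22.73 = 106.6306 per 100000.

106.63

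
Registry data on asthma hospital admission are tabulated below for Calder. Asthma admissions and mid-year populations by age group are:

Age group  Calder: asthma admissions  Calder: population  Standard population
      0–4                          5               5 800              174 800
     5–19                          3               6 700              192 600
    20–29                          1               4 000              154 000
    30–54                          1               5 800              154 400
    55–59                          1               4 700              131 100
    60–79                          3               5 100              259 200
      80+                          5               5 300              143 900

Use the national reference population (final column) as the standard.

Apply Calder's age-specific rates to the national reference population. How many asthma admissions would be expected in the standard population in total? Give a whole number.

618

Age-specific rates per 10 000 for Calder: 8.62, 4.48, 2.50, 1.72, 2.13, 5.88, 9.43.
Expected asthma admissions = Σ (standard pop × age-specific rate ÷ 10 000)
= 174 800×8.62/10 000 + 192 600×4.48/10 000 + 154 000×2.50/10 000 + 154 400×1.72/10 000 + 131 100×2.13/10 000 + 259 200×5.88/10 000 + 143 900×9.43/10 000
= 150.69 + 86.24 + 38.50 + 26.62 + 27.89 + 152.47 + 135.75 = 618.17.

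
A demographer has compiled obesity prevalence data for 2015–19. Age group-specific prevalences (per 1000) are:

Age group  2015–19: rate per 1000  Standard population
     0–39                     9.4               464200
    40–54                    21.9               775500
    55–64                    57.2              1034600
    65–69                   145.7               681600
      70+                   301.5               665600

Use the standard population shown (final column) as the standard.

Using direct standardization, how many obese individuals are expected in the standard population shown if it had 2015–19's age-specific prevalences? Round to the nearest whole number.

380514

Expected obese individuals = Σ (standard pop × age-specific rate ÷ 1000)
= 464200×9.4/1000 + 775500×21.9/1000 + 1034600×57.2/1000 + 681600×145.7/1000 + 665600×301.5/1000
= 4363.48 + 16983.45 + 59179.12 + 99309.12 + 200678.40 = 380513.57.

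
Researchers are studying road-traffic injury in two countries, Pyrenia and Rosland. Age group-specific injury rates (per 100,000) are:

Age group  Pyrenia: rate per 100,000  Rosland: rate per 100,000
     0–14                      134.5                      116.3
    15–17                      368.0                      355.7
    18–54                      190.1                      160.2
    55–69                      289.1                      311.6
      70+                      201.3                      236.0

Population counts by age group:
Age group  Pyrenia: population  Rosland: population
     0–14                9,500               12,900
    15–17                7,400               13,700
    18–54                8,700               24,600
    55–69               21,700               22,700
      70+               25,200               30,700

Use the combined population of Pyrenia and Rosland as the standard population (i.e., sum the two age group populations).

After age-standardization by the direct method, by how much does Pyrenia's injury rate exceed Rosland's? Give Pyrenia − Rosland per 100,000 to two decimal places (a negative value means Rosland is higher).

Combined standard total = 177,100; weights = 0.1265, 0.1191, 0.1880, 0.2507, 0.3156.
Pyrenia: 0.1265×134.5 + 0.1191×368.0 + 0.1880×190.1 + 0.2507×289.1 + 0.3156×201.3 = 232.6180 per 100,000.
Rosland: 0.1265×116.3 + 0.1191×355.7 + 0.1880×160.2 + 0.2507×311.6 + 0.3156×236.0 = 239.8221 per 100,000.
Difference = 232.6180 − 239.8221 = -7.2041.

-7.20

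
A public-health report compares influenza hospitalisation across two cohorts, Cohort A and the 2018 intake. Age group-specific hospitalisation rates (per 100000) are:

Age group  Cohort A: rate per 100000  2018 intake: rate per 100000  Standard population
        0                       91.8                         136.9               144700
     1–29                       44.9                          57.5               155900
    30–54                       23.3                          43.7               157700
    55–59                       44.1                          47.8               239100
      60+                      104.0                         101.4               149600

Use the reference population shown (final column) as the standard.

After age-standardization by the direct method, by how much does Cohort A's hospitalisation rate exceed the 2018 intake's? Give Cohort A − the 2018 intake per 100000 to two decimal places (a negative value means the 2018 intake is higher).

-14.41

Standard total = 847000; weights = 0.1708, 0.1841, 0.1862, 0.2823, 0.1766.
Cohort A: 0.1708×91.8 + 0.1841×44.9 + 0.1862×23.3 + 0.2823×44.1 + 0.1766×104.0 = 59.1033 per 100000.
The 2018 intake: 0.1708×136.9 + 0.1841×57.5 + 0.1862×43.7 + 0.2823×47.8 + 0.1766×101.4 = 73.5107 per 100000.
Difference = 59.1033 − 73.5107 = -14.4074.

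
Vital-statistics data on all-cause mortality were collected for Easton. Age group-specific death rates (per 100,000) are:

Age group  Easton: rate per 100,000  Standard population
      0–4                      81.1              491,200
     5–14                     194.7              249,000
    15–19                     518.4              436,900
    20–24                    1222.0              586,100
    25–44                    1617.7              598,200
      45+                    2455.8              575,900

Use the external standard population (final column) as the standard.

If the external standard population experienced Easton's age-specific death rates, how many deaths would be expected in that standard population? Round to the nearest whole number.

34130

Expected deaths = Σ (standard pop × age-specific rate ÷ 100,000)
= 491,200×81.1/100,000 + 249,000×194.7/100,000 + 436,900×518.4/100,000 + 586,100×1222.0/100,000 + 598,200×1617.7/100,000 + 575,900×2455.8/100,000
= 398.36 + 484.80 + 2264.89 + 7162.14 + 9677.08 + 14142.95 = 34130.23.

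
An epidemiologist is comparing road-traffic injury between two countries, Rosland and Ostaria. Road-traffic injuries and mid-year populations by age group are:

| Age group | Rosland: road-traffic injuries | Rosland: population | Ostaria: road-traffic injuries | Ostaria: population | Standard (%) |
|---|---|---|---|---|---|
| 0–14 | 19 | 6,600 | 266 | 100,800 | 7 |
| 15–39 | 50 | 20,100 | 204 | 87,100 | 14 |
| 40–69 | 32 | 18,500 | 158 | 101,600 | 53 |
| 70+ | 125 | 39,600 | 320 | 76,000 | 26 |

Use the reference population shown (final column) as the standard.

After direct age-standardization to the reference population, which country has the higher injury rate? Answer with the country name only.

Ostaria

Age-specific rates per 100,000 for Rosland: 287.88, 248.76, 172.97, 315.66.
For Ostaria: 263.89, 234.21, 155.51, 421.05.
Standard weights: 0.07, 0.14, 0.53, 0.26.
Rosland: 0.0700×287.88 + 0.1400×248.76 + 0.5300×172.97 + 0.2600×315.66 = 228.7238 per 100,000.
Ostaria: 0.0700×263.89 + 0.1400×234.21 + 0.5300×155.51 + 0.2600×421.05 = 243.1571 per 100,000.
The crude rates (266.51 vs 259.37) would put Rosland higher, but that reflects its age composition; once standardized to a common age structure, Ostaria has the higher underlying rate.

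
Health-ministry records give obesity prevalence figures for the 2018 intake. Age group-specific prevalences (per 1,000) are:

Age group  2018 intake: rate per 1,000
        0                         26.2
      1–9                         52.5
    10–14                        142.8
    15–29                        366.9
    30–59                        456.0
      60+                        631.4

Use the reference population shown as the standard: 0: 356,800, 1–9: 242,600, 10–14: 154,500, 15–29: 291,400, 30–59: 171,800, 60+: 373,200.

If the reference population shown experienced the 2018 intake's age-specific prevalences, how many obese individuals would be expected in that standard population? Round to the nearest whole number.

465041

Expected obese individuals = Σ (standard pop × age-specific rate ÷ 1,000)
= 356,800×26.2/1,000 + 242,600×52.5/1,000 + 154,500×142.8/1,000 + 291,400×366.9/1,000 + 171,800×456.0/1,000 + 373,200×631.4/1,000
= 9348.16 + 12736.50 + 22062.60 + 106914.66 + 78340.80 + 235638.48 = 465041.20.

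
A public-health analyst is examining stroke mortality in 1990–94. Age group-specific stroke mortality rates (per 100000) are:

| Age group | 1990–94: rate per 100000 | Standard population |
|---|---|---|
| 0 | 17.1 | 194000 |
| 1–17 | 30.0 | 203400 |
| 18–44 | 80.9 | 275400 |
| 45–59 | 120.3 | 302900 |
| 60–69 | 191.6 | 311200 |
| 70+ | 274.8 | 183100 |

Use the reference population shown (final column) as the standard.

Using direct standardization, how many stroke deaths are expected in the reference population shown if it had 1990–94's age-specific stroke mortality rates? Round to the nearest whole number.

1781

Expected stroke deaths = Σ (standard pop × age-specific rate ÷ 100000)
= 194000×17.1/100000 + 203400×30.0/100000 + 275400×80.9/100000 + 302900×120.3/100000 + 311200×191.6/100000 + 183100×274.8/100000
= 33.17 + 61.02 + 222.80 + 364.39 + 596.26 + 503.16 = 1780.80.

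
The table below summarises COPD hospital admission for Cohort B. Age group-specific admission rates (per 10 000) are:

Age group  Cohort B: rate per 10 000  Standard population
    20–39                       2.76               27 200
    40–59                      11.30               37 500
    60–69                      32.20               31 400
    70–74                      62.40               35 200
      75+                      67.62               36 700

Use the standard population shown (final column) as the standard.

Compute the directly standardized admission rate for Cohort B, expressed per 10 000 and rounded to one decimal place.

Standard total = 168 000; weights = 0.1619, 0.2232, 0.1869, 0.2095, 0.2185.
Standardized rate: 0.1619×2.76 + 0.2232×11.30 + 0.1869×32.20 + 0.2095×62.40 + 0.2185×67.62 = 36.8335 per 10 000.

36.8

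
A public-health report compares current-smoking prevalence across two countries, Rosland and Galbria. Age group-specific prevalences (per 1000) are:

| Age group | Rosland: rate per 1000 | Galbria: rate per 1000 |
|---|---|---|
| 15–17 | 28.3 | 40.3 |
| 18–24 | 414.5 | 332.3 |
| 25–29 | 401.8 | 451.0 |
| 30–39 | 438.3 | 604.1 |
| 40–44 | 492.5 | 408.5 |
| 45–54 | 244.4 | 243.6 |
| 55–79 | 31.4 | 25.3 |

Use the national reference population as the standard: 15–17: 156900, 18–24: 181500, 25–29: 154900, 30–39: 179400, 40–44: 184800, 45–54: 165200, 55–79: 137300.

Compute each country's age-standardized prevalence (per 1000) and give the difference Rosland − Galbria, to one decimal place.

-6.8

Standard total = 1160000; weights = 0.1353, 0.1565, 0.1335, 0.1547, 0.1593, 0.1424, 0.1184.
Rosland: 0.1353×28.3 + 0.1565×414.5 + 0.1335×401.8 + 0.1547×438.3 + 0.1593×492.5 + 0.1424×244.4 + 0.1184×31.4 = 307.1051 per 1000.
Galbria: 0.1353×40.3 + 0.1565×332.3 + 0.1335×451.0 + 0.1547×604.1 + 0.1593×408.5 + 0.1424×243.6 + 0.1184×25.3 = 313.8605 per 1000.
Difference = 307.1051 − 313.8605 = -6.7554.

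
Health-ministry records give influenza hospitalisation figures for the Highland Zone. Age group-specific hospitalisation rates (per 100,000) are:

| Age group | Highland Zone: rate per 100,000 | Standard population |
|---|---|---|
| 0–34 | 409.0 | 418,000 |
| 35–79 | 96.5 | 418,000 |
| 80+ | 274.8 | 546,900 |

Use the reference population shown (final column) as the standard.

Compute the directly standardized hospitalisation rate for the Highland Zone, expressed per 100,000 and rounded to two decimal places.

Standard total = 1,382,900; weights = 0.3023, 0.3023, 0.3955.
Standardized rate: 0.3023×409.0 + 0.3023×96.5 + 0.3955×274.8 = 261.4702 per 100,000.

261.47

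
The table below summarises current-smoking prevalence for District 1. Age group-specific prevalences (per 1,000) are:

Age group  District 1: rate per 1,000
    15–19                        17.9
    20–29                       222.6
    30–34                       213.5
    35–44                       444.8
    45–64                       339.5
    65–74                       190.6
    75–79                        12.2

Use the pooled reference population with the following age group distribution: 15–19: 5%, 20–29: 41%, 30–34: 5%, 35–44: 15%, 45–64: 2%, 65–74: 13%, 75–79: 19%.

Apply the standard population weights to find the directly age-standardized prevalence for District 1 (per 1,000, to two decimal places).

203.44

Standard weights: 0.05, 0.41, 0.05, 0.15, 0.02, 0.13, 0.19.
Standardized rate: 0.0500×17.9 + 0.4100×222.6 + 0.0500×213.5 + 0.1500×444.8 + 0.0200×339.5 + 0.1300×190.6 + 0.1900×12.2 = 203.4420 per 1,000.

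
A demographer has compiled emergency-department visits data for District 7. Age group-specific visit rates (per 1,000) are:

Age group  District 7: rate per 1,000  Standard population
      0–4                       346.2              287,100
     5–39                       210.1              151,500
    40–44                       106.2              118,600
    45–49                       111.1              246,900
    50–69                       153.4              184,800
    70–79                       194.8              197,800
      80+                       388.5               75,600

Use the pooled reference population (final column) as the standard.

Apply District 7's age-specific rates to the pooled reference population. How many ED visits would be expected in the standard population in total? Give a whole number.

Expected ED visits = Σ (standard pop × age-specific rate ÷ 1,000)
= 287,100×346.2/1,000 + 151,500×210.1/1,000 + 118,600×106.2/1,000 + 246,900×111.1/1,000 + 184,800×153.4/1,000 + 197,800×194.8/1,000 + 75,600×388.5/1,000
= 99394.02 + 31830.15 + 12595.32 + 27430.59 + 28348.32 + 38531.44 + 29370.60 = 267500.44.

267500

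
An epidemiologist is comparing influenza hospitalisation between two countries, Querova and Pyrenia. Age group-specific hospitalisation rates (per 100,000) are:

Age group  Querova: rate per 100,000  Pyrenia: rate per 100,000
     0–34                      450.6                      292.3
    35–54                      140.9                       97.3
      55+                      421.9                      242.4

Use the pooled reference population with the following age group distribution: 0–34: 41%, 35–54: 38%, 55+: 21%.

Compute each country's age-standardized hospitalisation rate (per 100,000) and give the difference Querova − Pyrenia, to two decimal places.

119.17

Standard weights: 0.41, 0.38, 0.21.
Querova: 0.4100×450.6 + 0.3800×140.9 + 0.2100×421.9 = 326.8870 per 100,000.
Pyrenia: 0.4100×292.3 + 0.3800×97.3 + 0.2100×242.4 = 207.7210 per 100,000.
Difference = 326.8870 − 207.7210 = 119.1660.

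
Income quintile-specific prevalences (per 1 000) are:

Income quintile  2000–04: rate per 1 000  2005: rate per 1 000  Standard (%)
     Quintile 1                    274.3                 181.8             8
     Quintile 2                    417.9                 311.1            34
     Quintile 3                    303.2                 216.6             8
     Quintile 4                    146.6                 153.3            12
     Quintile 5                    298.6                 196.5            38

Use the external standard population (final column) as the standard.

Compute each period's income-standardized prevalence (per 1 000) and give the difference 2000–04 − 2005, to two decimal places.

Standard weights: 0.08, 0.34, 0.08, 0.12, 0.38.
2000–04: 0.0800×274.3 + 0.3400×417.9 + 0.0800×303.2 + 0.1200×146.6 + 0.3800×298.6 = 319.3460 per 1 000.
2005: 0.0800×181.8 + 0.3400×311.1 + 0.0800×216.6 + 0.1200×153.3 + 0.3800×196.5 = 230.7120 per 1 000.
Difference = 319.3460 − 230.7120 = 88.6340.

88.63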